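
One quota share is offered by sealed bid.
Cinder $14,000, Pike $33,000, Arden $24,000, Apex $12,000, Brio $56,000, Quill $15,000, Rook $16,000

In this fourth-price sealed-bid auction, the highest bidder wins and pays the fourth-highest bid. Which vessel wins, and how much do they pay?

Bids ranked: 56,000 (Brio) > 33,000 (Pike) > 24,000 (Arden) > 16,000 (Rook) > 15,000 (Quill) > 14,000 (Cinder) > …
Brio wins; payment is bid #4 in the ranking = $16,000.

Brio pays $16,000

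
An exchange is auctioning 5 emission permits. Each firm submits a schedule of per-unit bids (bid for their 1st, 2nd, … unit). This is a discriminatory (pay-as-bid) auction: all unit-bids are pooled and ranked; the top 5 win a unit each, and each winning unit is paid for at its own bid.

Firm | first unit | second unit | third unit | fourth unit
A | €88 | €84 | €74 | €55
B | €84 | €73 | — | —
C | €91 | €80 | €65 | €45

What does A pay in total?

Pooled unit-bids ranked (top 5): 91 (C-1), 88 (A-1), 84 (A-2), 84 (B-1), 80 (C-2)
Next rejected bid: €74 (not a price — pay-as-bid).
A's winning unit-bids: 88 + 84 = €172.

A pays €172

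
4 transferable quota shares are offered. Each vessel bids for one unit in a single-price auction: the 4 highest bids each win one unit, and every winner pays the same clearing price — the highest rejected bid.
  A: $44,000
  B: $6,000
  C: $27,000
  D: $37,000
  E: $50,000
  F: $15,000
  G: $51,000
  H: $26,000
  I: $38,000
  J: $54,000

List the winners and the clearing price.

J, G, E, A; each pays $38,000

Sorting: 54,000 (J), 51,000 (G), 50,000 (E), 44,000 (A), 38,000 (I), 37,000 (D), …
Winners (4 units): J, G, E, A.
First losing bid is I's $38,000, which sets the uniform price.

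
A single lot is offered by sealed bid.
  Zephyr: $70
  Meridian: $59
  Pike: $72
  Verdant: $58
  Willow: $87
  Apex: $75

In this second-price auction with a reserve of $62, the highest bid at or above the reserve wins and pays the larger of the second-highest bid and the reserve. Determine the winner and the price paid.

Willow pays $75

Bids ranked: 87 (Willow) > 75 (Apex) > 72 (Pike) > 70 (Zephyr) > 59 (Meridian) > 58 (Verdant)
Willow has the top bid at or above the reserve ($87).
max(second-highest $75, reserve $62) = $75; the reserve does not bind.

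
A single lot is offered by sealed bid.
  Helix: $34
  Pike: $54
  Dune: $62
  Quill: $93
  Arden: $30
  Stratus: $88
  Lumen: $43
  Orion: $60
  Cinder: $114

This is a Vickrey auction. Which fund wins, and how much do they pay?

Vickrey auction: the highest bidder wins and pays the second-highest bid.
Sorting bids: 114 (Cinder) > 93 (Quill) > 88 (Stratus) > 62 (Dune) > 60 (Orion) > 54 (Pike) > …
Cinder is highest; pays the second-highest bid, $93.

Cinder pays $93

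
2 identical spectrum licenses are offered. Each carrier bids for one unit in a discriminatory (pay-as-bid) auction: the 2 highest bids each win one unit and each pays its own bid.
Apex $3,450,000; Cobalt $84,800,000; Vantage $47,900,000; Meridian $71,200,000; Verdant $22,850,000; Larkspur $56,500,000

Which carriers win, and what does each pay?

Sorting: 84,800,000 (Cobalt), 71,200,000 (Meridian), 56,500,000 (Larkspur), 47,900,000 (Vantage), …
Top 2: Cobalt, Meridian.
Each winner pays its own bid: Cobalt $84,800,000, Meridian $71,200,000.

Cobalt $84,800,000, Meridian $71,200,000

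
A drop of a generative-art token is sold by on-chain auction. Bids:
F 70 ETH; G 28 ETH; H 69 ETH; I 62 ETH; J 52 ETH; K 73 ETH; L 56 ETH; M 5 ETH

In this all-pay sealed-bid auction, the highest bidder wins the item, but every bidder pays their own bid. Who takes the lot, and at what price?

K pays 73 ETH

Bids in order: 73 (K) > 70 (F) > 69 (H) > 62 (I) > 56 (L) > 52 (J) > …
K wins with the top bid; all bids are sunk regardless.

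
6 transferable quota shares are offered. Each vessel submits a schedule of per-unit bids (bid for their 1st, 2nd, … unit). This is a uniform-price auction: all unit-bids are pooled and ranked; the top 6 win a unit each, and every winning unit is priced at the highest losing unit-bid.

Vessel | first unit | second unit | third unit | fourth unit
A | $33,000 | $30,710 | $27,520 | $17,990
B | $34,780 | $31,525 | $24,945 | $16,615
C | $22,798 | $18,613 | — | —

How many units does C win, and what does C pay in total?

C: 0 units, pays $0

All unit-bids, highest first — top 6: 34,780 (B-1), 33,000 (A-1), 31,525 (B-2), 30,710 (A-2), 27,520 (A-3), 24,945 (B-3)
Highest rejected unit-bid = $22,798.
C wins 0 unit(s) at $22,798 each.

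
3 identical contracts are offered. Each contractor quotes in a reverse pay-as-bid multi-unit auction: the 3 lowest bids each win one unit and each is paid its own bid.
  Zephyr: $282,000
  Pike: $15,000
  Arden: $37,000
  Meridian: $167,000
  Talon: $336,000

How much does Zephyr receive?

Ordering the bids: 15,000 (Pike), 37,000 (Arden), 167,000 (Meridian), 282,000 (Zephyr), 336,000 (Talon)
Winners (3 units): Pike, Arden, Meridian.
Zephyr does not win → $0.

Zephyr is paid $0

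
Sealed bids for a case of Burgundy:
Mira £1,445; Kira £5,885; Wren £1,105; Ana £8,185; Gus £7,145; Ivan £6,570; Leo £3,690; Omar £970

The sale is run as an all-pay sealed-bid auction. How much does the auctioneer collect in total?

Rule: the highest bidder wins the item, but every bidder pays their own bid.
Bids in order: 8,185 (Ana) > 7,145 (Gus) > 6,570 (Ivan) > 5,885 (Kira) > 3,690 (Leo) > 1,445 (Mira) > …
Ana wins with the top bid; all bids are sunk regardless.
Every bidder forfeits their bid regardless of winning.
Revenue = 1,445 + 5,885 + 1,105 + 8,185 + 7,145 + 6,570 + 3,690 + 970 = £34,995.

Total revenue: £34,995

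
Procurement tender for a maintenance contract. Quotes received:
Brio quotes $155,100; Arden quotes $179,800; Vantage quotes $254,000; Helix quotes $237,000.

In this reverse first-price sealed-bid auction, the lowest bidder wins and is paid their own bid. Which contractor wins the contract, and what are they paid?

Brio is paid $155,100

Bids in order: 155,100 (Brio) < 179,800 (Arden) < 237,000 (Helix) < 254,000 (Vantage)
Brio is lowest → is paid own bid, $155,100.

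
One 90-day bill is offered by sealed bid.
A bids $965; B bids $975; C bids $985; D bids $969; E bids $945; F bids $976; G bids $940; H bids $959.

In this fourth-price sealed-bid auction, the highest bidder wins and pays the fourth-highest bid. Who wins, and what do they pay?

C pays $969

Rule: the highest bidder wins and pays the fourth-highest bid.
Bids ranked: 985 (C) > 976 (F) > 975 (B) > 969 (D) > 965 (A) > 959 (H) > …
C wins; payment is bid #4 in the ranking = $969.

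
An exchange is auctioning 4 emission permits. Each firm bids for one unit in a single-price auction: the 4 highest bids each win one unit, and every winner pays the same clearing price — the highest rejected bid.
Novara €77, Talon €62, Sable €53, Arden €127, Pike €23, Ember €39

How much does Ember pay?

Sorting: 127 (Arden), 77 (Novara), 62 (Talon), 53 (Sable), 39 (Ember), 23 (Pike)
Winners (4 units): Arden, Novara, Talon, Sable.
First losing bid is Ember's €39, which sets the uniform price.
Ember does not win → pays €0.

Ember pays €0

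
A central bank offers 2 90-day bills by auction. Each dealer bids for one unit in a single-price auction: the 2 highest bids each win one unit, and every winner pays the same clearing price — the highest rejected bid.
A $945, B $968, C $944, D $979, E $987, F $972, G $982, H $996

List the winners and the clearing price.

H, E; each pays $982

Sorting: 996 (H), 987 (E), 982 (G), 979 (D), …
The 2 highest are H, E.
Highest unsuccessful bid: $982 → clearing price.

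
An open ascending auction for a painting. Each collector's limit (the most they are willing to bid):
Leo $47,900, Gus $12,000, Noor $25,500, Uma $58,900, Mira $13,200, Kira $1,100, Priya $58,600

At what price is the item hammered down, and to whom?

Uma wins at $58,600

Open ascending-bid auction: the price rises until one bidder remains; the winner pays the price at which the last rival dropped out.
Sorting limits: 58,900 (Uma) > 58,600 (Priya) > 47,900 (Leo) > 25,500 (Noor) > 13,200 (Mira) > 12,000 (Gus) > …
Once the price passes $58,600, only Uma is left; the hammer falls at Priya's limit of $58,600.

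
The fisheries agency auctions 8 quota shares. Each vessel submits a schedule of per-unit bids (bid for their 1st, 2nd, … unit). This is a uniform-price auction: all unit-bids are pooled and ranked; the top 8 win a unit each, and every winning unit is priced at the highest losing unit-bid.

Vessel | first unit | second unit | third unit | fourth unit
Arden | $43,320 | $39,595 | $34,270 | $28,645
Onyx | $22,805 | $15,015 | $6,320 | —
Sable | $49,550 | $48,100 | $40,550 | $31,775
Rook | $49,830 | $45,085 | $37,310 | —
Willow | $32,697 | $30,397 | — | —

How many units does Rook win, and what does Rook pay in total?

Rook: 3 units, pays $102,810

Merging the schedules and taking the best 8: 49,830 (Rook-1), 49,550 (Sable-1), 48,100 (Sable-2), 45,085 (Rook-2), 43,320 (Arden-1), 40,550 (Sable-3), 39,595 (Arden-2), 37,310 (Rook-3)
First bid not allocated: $34,270.
Rook wins 3 unit(s) at $34,270 each.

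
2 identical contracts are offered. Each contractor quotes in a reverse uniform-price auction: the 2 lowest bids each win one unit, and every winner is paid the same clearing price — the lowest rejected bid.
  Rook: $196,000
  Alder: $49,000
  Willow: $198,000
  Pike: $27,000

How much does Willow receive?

Willow is paid $0

Ordering the bids: 27,000 (Pike), 49,000 (Alder), 196,000 (Rook), 198,000 (Willow)
Lowest 2: Pike, Alder.
Lowest unsuccessful bid: $196,000 → clearing price.
Willow does not win → is paid $0.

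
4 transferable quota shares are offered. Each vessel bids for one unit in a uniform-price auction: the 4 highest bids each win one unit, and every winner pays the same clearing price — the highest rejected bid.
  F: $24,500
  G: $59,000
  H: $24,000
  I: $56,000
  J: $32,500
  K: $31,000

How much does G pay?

G pays $24,500

Ordering the bids: 59,000 (G), 56,000 (I), 32,500 (J), 31,000 (K), 24,500 (F), 24,000 (H)
The 4 highest are G, I, J, K.
Clearing price = highest rejected bid = $24,500.
G wins → pays $24,500.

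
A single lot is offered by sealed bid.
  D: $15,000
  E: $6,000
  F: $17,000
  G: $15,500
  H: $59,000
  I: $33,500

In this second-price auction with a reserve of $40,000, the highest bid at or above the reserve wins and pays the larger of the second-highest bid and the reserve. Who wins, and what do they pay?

Bids ranked: 59,000 (H) > 33,500 (I) > 17,000 (F) > 15,500 (G) > 15,000 (D) > 6,000 (E)
Highest eligible bid: H at $59,000.
max(second-highest $33,500, reserve $40,000) = $40,000.

H pays $40,000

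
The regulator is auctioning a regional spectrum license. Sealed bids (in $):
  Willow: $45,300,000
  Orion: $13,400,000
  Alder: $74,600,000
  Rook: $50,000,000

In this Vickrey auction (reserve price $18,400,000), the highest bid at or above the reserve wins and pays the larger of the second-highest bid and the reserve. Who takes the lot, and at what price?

Alder pays $50,000,000

Bids in order: 74,600,000 (Alder) > 50,000,000 (Rook) > 45,300,000 (Willow) > 13,400,000 (Orion)
Highest eligible bid: Alder at $74,600,000.
max(second-highest $50,000,000, reserve $18,400,000) = $50,000,000; the reserve does not bind.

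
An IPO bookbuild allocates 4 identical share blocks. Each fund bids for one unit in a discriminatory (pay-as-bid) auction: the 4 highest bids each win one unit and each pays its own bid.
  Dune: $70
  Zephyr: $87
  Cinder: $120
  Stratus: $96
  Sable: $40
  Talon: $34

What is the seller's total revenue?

Total revenue: $373

Sorting: 120 (Cinder), 96 (Stratus), 87 (Zephyr), 70 (Dune), 40 (Sable), 34 (Talon)
The 4 highest are Cinder, Stratus, Zephyr, Dune.
Total revenue = 120 + 96 + 87 + 70 = $373.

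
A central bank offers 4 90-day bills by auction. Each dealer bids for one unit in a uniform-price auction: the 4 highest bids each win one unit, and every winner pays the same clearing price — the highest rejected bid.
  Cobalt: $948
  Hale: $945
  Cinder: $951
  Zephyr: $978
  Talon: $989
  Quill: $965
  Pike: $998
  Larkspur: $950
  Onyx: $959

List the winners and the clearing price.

Pike, Talon, Zephyr, Quill; each pays $959

Ordering the bids: 998 (Pike), 989 (Talon), 978 (Zephyr), 965 (Quill), 959 (Onyx), 951 (Cinder), …
The 4 highest are Pike, Talon, Zephyr, Quill.
Highest unsuccessful bid: $959 → clearing price.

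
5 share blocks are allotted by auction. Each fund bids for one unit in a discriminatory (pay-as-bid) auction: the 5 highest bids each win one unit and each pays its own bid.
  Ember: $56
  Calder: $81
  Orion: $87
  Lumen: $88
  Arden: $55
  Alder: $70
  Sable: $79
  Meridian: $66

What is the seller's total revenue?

Total revenue: $405

Sorting: 88 (Lumen), 87 (Orion), 81 (Calder), 79 (Sable), 70 (Alder), 66 (Meridian), 56 (Ember), …
Top 5: Lumen, Orion, Calder, Sable, Alder.
Total revenue = 88 + 87 + 81 + 79 + 70 = $405.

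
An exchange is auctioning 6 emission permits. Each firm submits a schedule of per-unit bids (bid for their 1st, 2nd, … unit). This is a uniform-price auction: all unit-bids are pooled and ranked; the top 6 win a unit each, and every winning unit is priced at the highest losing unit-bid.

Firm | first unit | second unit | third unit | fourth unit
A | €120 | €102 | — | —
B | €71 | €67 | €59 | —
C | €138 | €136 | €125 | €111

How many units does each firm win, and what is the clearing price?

A 2, C 4; clearing price €71

Pooled unit-bids ranked (top 6): 138 (C-1), 136 (C-2), 125 (C-3), 120 (A-1), 111 (C-4), 102 (A-2)
Highest rejected unit-bid = €71.
Allocation: A 2, C 4.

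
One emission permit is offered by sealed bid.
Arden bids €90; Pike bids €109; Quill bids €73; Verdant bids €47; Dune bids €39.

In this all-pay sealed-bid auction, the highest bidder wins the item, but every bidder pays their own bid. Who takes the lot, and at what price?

Sorting bids: 109 (Pike) > 90 (Arden) > 73 (Quill) > 47 (Verdant) > 39 (Dune)
Pike is highest and takes the item; every bidder forfeits their bid.

Pike pays €109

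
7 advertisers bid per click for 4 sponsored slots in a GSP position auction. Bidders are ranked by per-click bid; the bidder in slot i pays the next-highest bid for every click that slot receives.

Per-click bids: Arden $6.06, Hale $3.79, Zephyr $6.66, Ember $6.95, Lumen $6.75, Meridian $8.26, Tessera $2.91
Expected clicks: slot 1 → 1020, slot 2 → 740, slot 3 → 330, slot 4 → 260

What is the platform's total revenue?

Per-click bids in order: $8.26 (Meridian) > $6.95 (Ember) > $6.75 (Lumen) > $6.66 (Zephyr) > $6.06 (Arden) > …
Slot 1: Meridian pays $6.95 × 1020 = $7089.00
Slot 2: Ember pays $6.75 × 740 = $4995.00
Slot 3: Lumen pays $6.66 × 330 = $2197.80
Slot 4: Zephyr pays $6.06 × 260 = $1575.60
Total = $15857.40

Total revenue: $15857.40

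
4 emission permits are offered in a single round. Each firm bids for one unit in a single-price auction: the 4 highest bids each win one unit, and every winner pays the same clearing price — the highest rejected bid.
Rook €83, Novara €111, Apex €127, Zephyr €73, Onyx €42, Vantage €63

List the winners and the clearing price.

Apex, Novara, Rook, Zephyr; each pays €63

Ordering the bids: 127 (Apex), 111 (Novara), 83 (Rook), 73 (Zephyr), 63 (Vantage), 42 (Onyx)
Winners (4 units): Apex, Novara, Rook, Zephyr.
Highest unsuccessful bid: €63 → clearing price.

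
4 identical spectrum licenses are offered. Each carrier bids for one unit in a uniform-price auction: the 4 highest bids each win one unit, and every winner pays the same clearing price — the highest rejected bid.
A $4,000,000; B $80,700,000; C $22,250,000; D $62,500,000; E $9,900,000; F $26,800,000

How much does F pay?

F pays $9,900,000

Sorting: 80,700,000 (B), 62,500,000 (D), 26,800,000 (F), 22,250,000 (C), 9,900,000 (E), 4,000,000 (A)
The 4 highest are B, D, F, C.
Clearing price = highest rejected bid = $9,900,000.
F wins → pays $9,900,000.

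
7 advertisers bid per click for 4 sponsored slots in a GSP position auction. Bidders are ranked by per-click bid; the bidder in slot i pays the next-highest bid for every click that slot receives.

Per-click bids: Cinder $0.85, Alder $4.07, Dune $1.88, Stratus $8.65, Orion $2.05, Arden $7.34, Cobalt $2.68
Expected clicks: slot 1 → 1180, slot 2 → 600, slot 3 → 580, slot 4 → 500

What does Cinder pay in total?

Per-click bids in order: $8.65 (Stratus) > $7.34 (Arden) > $4.07 (Alder) > $2.68 (Cobalt) > $2.05 (Orion) > …
Cinder ranks below slot 4 → no slot, pays nothing.

Cinder pays $0.00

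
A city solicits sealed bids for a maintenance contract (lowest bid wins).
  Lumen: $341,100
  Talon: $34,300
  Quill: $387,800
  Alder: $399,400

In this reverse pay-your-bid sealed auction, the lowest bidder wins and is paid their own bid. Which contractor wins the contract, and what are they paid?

Talon is paid $34,300

Sorting bids: 34,300 (Talon) < 341,100 (Lumen) < 387,800 (Quill) < 399,400 (Alder)
Talon is lowest → is paid own bid, $34,300.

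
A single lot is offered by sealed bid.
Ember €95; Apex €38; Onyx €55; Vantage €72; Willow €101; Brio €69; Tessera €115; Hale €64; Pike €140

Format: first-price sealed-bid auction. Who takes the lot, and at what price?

Pike pays €140

Sorting bids: 140 (Pike) > 115 (Tessera) > 101 (Willow) > 95 (Ember) > 72 (Vantage) > 69 (Brio) > …
Pike has the highest bid and pays exactly that: €140.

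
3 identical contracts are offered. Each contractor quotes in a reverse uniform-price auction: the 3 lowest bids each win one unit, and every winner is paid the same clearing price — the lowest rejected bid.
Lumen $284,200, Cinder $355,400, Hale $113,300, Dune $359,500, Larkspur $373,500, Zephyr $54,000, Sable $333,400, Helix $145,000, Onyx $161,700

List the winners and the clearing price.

Sorting: 54,000 (Zephyr), 113,300 (Hale), 145,000 (Helix), 161,700 (Onyx), 284,200 (Lumen), …
The 3 lowest are Zephyr, Hale, Helix.
Lowest unsuccessful bid: $161,700 → clearing price.

Zephyr, Hale, Helix; each is paid $161,700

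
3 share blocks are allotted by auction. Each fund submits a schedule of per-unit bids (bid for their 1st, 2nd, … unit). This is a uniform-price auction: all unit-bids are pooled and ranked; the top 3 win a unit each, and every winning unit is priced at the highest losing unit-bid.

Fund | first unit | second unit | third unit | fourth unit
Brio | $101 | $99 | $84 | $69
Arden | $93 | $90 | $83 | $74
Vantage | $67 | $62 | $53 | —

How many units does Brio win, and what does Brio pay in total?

Brio: 2 units, pays $180

Pooled unit-bids ranked (top 3): 101 (Brio-1), 99 (Brio-2), 93 (Arden-1)
Highest rejected unit-bid = $90.
Brio wins 2 unit(s) at $90 each.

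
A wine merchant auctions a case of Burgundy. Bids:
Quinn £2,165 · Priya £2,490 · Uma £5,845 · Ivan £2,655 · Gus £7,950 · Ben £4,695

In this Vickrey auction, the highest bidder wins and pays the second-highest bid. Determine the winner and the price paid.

Bids in order: 7,950 (Gus) > 5,845 (Uma) > 4,695 (Ben) > 2,655 (Ivan) > 2,490 (Priya) > 2,165 (Quinn)
Gus is highest; pays the second-highest bid, £5,845.

Gus pays £5,845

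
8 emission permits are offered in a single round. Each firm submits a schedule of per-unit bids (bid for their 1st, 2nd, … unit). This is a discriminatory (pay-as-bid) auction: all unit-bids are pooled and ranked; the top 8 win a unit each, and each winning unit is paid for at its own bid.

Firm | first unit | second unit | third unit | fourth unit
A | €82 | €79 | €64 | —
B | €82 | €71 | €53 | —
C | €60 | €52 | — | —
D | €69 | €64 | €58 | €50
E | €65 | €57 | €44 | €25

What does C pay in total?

C pays €0

Merging the schedules and taking the best 8: 82 (A-1), 82 (B-1), 79 (A-2), 71 (B-2), 69 (D-1), 65 (E-1), 64 (A-3), 64 (D-2)
Next rejected bid: €60 (not a price — pay-as-bid).
C wins no units.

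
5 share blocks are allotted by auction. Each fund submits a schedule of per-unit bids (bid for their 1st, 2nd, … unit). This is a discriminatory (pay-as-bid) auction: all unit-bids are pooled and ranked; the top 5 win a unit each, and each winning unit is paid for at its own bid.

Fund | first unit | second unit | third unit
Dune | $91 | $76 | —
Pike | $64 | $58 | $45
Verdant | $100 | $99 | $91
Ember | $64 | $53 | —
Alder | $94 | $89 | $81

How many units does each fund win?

All unit-bids, highest first — top 5: 100 (Verdant-1), 99 (Verdant-2), 94 (Alder-1), 91 (Dune-1), 91 (Verdant-3)
Next rejected bid: $89 (not a price — pay-as-bid).
Allocation: Alder 1, Dune 1, Verdant 3.

Alder 1, Dune 1, Verdant 3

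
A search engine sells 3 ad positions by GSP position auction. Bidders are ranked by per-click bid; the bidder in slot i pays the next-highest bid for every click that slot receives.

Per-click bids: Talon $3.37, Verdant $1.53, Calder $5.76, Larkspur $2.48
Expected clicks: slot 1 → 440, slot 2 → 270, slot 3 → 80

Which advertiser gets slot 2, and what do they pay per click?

Talon; $2.48 per click

Ranked by bid: $5.76 (Calder) > $3.37 (Talon) > $2.48 (Larkspur) > $1.53 (Verdant)
Slot 2 goes to the second-ranked bidder, Talon, who pays the next bid down: $2.48/click.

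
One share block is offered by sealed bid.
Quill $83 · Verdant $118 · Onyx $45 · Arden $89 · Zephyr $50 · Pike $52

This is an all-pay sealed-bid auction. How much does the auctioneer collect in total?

Sorting bids: 118 (Verdant) > 89 (Arden) > 83 (Quill) > 52 (Pike) > 50 (Zephyr) > 45 (Onyx)
Verdant wins with the top bid; all bids are sunk regardless.
Every bidder forfeits their bid regardless of winning.
Revenue = 83 + 118 + 45 + 89 + 50 + 52 = $437.

Total revenue: $437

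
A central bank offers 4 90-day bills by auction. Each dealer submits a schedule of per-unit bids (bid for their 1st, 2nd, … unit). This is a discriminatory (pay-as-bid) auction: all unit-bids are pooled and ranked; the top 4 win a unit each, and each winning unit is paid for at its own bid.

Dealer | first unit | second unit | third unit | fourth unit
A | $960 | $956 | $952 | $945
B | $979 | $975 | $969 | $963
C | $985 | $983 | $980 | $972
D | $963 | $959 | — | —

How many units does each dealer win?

B 1, C 3

Merging the schedules and taking the best 4: 985 (C-1), 983 (C-2), 980 (C-3), 979 (B-1)
Next rejected bid: $975 (not a price — pay-as-bid).
Allocation: B 1, C 3.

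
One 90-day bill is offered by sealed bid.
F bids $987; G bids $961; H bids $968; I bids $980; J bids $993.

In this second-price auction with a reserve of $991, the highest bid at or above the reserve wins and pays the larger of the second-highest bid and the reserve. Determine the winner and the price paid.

J pays $991

Second-price auction with a reserve of $991: the highest bid at or above the reserve wins and pays the larger of the second-highest bid and the reserve.
Bids in order: 993 (J) > 987 (F) > 980 (I) > 968 (H) > 961 (G)
J has the top bid at or above the reserve ($993).
Second-highest bid $987 is below the reserve $991, so the reserve binds → payment $991.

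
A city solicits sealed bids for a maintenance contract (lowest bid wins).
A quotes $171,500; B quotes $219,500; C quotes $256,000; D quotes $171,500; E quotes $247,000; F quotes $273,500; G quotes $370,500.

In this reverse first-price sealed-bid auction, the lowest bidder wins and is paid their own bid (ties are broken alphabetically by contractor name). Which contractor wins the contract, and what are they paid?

Bids ranked: 171,500 (A) < 171,500 (D) < 219,500 (B) < 247,000 (E) < 256,000 (C) < 273,500 (F) < …
A and D tie at $171,500; tie-break gives it to A.
A is lowest → is paid own bid, $171,500.

A is paid $171,500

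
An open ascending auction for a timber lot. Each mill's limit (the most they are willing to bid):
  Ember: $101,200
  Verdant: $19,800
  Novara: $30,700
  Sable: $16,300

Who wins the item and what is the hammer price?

Rule: the price rises until one bidder remains; the winner pays the price at which the last rival dropped out.
Limits ranked: 101,200 (Ember) > 30,700 (Novara) > 19,800 (Verdant) > 16,300 (Sable)
Bidding ends when Novara exits at $30,700; Ember takes it.

Ember wins at $30,700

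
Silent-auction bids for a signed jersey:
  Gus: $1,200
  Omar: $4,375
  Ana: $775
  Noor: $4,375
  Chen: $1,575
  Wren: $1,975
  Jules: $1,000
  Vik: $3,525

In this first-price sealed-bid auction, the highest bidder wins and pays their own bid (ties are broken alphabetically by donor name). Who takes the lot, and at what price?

Noor pays $4,375

First-price sealed-bid auction: the highest bidder wins and pays their own bid.
Bids ranked: 4,375 (Noor) > 4,375 (Omar) > 3,525 (Vik) > 1,975 (Wren) > 1,575 (Chen) > 1,200 (Gus) > …
Noor and Omar tie at $4,375; tie-break gives it to Noor.
Noor is highest → pays own bid, $4,375.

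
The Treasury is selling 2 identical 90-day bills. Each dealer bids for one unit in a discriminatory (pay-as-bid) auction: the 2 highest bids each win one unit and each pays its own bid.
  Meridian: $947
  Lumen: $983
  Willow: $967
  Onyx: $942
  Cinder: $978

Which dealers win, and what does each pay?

Lumen $983, Cinder $978

Bids ranked high→low: 983 (Lumen), 978 (Cinder), 967 (Willow), 947 (Meridian), …
The 2 highest are Lumen, Cinder.
Each winner pays its own bid: Lumen $983, Cinder $978.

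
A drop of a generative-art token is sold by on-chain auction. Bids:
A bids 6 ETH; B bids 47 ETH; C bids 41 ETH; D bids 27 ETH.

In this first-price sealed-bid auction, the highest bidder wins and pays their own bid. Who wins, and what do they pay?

B pays 47 ETH

Rule: the highest bidder wins and pays their own bid.
Sorting bids: 47 (B) > 41 (C) > 27 (D) > 6 (A)
B has the highest bid and pays exactly that: 47 ETH.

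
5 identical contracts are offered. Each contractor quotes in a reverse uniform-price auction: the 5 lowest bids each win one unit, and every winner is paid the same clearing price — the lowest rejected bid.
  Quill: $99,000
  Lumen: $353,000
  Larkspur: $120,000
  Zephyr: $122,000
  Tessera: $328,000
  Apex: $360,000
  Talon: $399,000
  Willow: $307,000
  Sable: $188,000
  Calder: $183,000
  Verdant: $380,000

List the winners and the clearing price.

Quill, Larkspur, Zephyr, Calder, Sable; each is paid $307,000

Ordering the bids: 99,000 (Quill), 120,000 (Larkspur), 122,000 (Zephyr), 183,000 (Calder), 188,000 (Sable), 307,000 (Willow), 328,000 (Tessera), …
Lowest 5: Quill, Larkspur, Zephyr, Calder, Sable.
First losing bid is Willow's $307,000, which sets the uniform price.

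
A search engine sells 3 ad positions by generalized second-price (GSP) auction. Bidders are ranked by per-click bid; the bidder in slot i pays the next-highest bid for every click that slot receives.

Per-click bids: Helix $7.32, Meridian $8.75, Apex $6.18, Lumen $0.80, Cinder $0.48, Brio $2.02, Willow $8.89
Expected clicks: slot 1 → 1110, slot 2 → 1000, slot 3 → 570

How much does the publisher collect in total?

Total revenue: $20555.10

Per-click bids in order: $8.89 (Willow) > $8.75 (Meridian) > $7.32 (Helix) > $6.18 (Apex) > …
Slot 1: Willow pays $8.75 × 1110 = $9712.50
Slot 2: Meridian pays $7.32 × 1000 = $7320.00
Slot 3: Helix pays $6.18 × 570 = $3522.60
Total = $20555.10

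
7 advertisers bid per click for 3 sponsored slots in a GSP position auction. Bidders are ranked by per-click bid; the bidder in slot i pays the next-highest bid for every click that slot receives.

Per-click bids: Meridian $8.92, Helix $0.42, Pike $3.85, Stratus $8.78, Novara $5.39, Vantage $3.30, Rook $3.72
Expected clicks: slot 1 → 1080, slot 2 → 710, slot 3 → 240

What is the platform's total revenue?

Sorting advertisers: $8.92 (Meridian) > $8.78 (Stratus) > $5.39 (Novara) > $3.85 (Pike) > …
Slot 1: Meridian pays $8.78 × 1080 = $9482.40
Slot 2: Stratus pays $5.39 × 710 = $3826.90
Slot 3: Novara pays $3.85 × 240 = $924.00
Total = $14233.30

Total revenue: $14233.30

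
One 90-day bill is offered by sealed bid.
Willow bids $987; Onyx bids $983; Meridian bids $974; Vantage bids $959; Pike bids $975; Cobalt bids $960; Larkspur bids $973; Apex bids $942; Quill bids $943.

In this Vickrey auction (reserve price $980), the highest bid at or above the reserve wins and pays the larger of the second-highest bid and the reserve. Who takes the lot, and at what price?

Bids ranked: 987 (Willow) > 983 (Onyx) > 975 (Pike) > 974 (Meridian) > 973 (Larkspur) > 960 (Cobalt) > …
Highest eligible bid: Willow at $987.
Second-highest bid $983 exceeds the reserve $980 → payment $983.

Willow pays $983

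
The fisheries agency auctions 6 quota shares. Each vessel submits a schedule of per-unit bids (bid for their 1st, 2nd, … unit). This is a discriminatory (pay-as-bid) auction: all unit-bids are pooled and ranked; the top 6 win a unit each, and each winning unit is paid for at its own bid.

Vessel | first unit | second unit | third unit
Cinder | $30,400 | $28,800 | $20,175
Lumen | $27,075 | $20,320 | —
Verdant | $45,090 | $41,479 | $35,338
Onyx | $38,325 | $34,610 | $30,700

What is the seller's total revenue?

Merging the schedules and taking the best 6: 45,090 (Verdant-1), 41,479 (Verdant-2), 38,325 (Onyx-1), 35,338 (Verdant-3), 34,610 (Onyx-2), 30,700 (Onyx-3)
Next rejected bid: $30,400 (not a price — pay-as-bid).
Each winning unit pays its own bid.
Revenue = 45,090 + 41,479 + 38,325 + 35,338 + 34,610 + 30,700 = $225,542.

Total revenue: $225,542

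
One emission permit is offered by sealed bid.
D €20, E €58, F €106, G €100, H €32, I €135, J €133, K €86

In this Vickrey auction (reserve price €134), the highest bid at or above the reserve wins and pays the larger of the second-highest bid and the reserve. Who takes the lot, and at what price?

I pays €134

Sorting bids: 135 (I) > 133 (J) > 106 (F) > 100 (G) > 86 (K) > 58 (E) > …
I has the top bid at or above the reserve (€135).
Second-highest bid €133 is below the reserve €134, so the reserve binds → payment €134.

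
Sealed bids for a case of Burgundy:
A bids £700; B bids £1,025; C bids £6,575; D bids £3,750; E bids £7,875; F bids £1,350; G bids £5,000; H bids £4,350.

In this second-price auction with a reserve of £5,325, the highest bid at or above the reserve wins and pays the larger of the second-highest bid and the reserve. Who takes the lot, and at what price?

E pays £6,575

Bids in order: 7,875 (E) > 6,575 (C) > 5,000 (G) > 4,350 (H) > 3,750 (D) > 1,350 (F) > …
E has the top bid at or above the reserve (£7,875).
Second-highest bid £6,575 exceeds the reserve £5,325 → payment £6,575.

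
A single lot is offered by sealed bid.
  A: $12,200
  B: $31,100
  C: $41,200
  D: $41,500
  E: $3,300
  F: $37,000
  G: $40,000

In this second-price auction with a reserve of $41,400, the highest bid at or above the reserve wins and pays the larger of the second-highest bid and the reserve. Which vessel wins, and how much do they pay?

D pays $41,400

Bids in order: 41,500 (D) > 41,200 (C) > 40,000 (G) > 37,000 (F) > 31,100 (B) > 12,200 (A) > …
D has the top bid at or above the reserve ($41,500).
max(second-highest $41,200, reserve $41,400) = $41,400.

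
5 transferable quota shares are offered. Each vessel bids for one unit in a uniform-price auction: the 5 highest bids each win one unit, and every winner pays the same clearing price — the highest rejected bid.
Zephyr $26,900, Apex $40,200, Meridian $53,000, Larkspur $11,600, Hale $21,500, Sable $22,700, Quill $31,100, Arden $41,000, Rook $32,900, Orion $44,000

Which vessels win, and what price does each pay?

Meridian, Orion, Arden, Apex, Rook; each pays $31,100

Ordering the bids: 53,000 (Meridian), 44,000 (Orion), 41,000 (Arden), 40,200 (Apex), 32,900 (Rook), 31,100 (Quill), 26,900 (Zephyr), …
Top 5: Meridian, Orion, Arden, Apex, Rook.
Clearing price = highest rejected bid = $31,100.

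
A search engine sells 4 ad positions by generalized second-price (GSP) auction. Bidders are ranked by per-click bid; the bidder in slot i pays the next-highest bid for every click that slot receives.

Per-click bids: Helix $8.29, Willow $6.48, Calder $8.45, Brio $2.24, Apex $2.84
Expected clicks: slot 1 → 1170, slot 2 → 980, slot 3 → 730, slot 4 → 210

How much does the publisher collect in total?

Ranked by bid: $8.45 (Calder) > $8.29 (Helix) > $6.48 (Willow) > $2.84 (Apex) > $2.24 (Brio)
Slot 1: Calder pays $8.29 × 1170 = $9699.30
Slot 2: Helix pays $6.48 × 980 = $6350.40
Slot 3: Willow pays $2.84 × 730 = $2073.20
Slot 4: Apex pays $2.24 × 210 = $470.40
Total = $18593.30

Total revenue: $18593.30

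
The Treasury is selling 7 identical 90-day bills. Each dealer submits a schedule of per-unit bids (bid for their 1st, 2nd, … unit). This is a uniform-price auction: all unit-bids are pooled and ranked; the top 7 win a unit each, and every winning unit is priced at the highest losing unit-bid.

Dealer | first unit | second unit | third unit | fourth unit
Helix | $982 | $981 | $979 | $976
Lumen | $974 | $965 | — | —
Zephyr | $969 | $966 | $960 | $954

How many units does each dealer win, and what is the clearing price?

Helix 4, Lumen 1, Zephyr 2; clearing price $965

All unit-bids, highest first — top 7: 982 (Helix-1), 981 (Helix-2), 979 (Helix-3), 976 (Helix-4), 974 (Lumen-1), 969 (Zephyr-1), 966 (Zephyr-2)
First bid not allocated: $965.
Allocation: Helix 4, Lumen 1, Zephyr 2.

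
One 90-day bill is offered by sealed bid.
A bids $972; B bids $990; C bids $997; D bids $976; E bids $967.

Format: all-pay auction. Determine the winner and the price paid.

C pays $997

Sorting bids: 997 (C) > 990 (B) > 976 (D) > 972 (A) > 967 (E)
C is highest and takes the item; every bidder forfeits their bid.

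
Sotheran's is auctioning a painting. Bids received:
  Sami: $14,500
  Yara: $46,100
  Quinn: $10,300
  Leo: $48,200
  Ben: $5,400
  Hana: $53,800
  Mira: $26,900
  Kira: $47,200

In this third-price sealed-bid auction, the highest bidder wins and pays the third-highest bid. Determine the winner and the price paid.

Third-price sealed-bid auction: the highest bidder wins and pays the third-highest bid.
Sorting bids: 53,800 (Hana) > 48,200 (Leo) > 47,200 (Kira) > 46,100 (Yara) > 26,900 (Mira) > 14,500 (Sami) > …
Hana is highest; pays the third-highest bid, $47,200.

Hana pays $47,200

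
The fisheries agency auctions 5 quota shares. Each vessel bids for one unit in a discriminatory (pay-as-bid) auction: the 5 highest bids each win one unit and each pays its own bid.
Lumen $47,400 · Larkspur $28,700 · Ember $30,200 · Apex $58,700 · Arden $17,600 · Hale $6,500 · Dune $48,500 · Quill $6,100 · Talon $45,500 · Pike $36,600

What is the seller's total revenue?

Bids ranked high→low: 58,700 (Apex), 48,500 (Dune), 47,400 (Lumen), 45,500 (Talon), 36,600 (Pike), 30,200 (Ember), 28,700 (Larkspur), …
Top 5: Apex, Dune, Lumen, Talon, Pike.
Total revenue = 58,700 + 48,500 + 47,400 + 45,500 + 36,600 = $236,700.

Total revenue: $236,700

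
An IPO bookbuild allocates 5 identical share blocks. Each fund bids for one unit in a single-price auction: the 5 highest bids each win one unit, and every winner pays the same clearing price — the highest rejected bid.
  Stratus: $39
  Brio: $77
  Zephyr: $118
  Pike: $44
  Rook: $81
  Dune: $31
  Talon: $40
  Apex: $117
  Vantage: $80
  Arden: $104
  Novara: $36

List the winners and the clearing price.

Zephyr, Apex, Arden, Rook, Vantage; each pays $77

Sorting: 118 (Zephyr), 117 (Apex), 104 (Arden), 81 (Rook), 80 (Vantage), 77 (Brio), 44 (Pike), …
The 5 highest are Zephyr, Apex, Arden, Rook, Vantage.
Clearing price = highest rejected bid = $77.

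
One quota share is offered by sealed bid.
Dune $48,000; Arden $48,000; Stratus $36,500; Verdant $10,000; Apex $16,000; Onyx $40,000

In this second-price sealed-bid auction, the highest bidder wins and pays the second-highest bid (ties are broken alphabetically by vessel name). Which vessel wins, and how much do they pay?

Arden pays $48,000

Bids in order: 48,000 (Arden) > 48,000 (Dune) > 40,000 (Onyx) > 36,500 (Stratus) > 16,000 (Apex) > 10,000 (Verdant)
Tie at $48,000 → Arden wins by tie-break.
Arden wins with the highest bid; price is set by the runner-up at $48,000.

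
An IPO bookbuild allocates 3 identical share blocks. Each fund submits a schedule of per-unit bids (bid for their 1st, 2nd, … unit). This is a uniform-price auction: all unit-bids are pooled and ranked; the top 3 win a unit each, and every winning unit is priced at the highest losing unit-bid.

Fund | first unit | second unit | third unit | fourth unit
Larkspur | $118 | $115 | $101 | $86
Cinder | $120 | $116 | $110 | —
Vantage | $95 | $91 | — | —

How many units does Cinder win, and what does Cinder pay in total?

Cinder: 2 units, pays $230

Pooled unit-bids ranked (top 3): 120 (Cinder-1), 118 (Larkspur-1), 116 (Cinder-2)
The (k+1)-th unit-bid is $115.
Cinder wins 2 unit(s) at $115 each.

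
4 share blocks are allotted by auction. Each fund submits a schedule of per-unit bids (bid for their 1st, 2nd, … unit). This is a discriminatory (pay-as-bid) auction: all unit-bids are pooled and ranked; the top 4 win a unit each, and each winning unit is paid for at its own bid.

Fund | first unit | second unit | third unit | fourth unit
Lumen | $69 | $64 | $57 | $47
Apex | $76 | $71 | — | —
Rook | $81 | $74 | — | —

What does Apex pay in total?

Apex pays $147

All unit-bids, highest first — top 4: 81 (Rook-1), 76 (Apex-1), 74 (Rook-2), 71 (Apex-2)
Next rejected bid: $69 (not a price — pay-as-bid).
Apex's winning unit-bids: 76 + 71 = $147.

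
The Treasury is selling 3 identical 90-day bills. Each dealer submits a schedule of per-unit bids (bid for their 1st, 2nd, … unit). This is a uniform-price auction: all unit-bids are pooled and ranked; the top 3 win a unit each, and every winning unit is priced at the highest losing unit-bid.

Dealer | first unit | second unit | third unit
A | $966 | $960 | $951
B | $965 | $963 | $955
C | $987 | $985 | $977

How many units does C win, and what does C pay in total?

C: 3 units, pays $2,898

All unit-bids, highest first — top 3: 987 (C-1), 985 (C-2), 977 (C-3)
First bid not allocated: $966.
C wins 3 unit(s) at $966 each.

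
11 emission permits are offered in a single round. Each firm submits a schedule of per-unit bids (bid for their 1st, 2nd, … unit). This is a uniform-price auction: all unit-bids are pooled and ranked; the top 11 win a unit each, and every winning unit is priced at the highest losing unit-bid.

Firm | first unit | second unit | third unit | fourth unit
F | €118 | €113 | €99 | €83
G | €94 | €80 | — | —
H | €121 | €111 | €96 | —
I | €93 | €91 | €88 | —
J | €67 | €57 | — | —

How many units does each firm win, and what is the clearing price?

F 4, G 1, H 3, I 3; clearing price €80

Pooled unit-bids ranked (top 11): 121 (H-1), 118 (F-1), 113 (F-2), 111 (H-2), 99 (F-3), 96 (H-3), 94 (G-1), 93 (I-1), 91 (I-2), 88 (I-3), 83 (F-4)
First bid not allocated: €80.
Allocation: F 4, G 1, H 3, I 3.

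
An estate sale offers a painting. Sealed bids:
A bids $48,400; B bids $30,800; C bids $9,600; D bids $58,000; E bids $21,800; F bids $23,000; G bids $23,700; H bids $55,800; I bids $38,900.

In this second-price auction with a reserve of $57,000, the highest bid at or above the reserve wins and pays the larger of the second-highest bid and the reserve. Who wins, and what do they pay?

D pays $57,000

Bids in order: 58,000 (D) > 55,800 (H) > 48,400 (A) > 38,900 (I) > 30,800 (B) > 23,700 (G) > …
Highest eligible bid: D at $58,000.
Second-highest bid $55,800 is below the reserve $57,000, so the reserve binds → payment $57,000.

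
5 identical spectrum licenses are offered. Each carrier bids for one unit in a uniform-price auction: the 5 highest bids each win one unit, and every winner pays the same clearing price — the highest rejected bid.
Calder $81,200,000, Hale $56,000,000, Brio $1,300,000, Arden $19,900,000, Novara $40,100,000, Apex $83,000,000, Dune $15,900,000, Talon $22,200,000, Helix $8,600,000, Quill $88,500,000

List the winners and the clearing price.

Bids ranked high→low: 88,500,000 (Quill), 83,000,000 (Apex), 81,200,000 (Calder), 56,000,000 (Hale), 40,100,000 (Novara), 22,200,000 (Talon), 19,900,000 (Arden), …
Top 5: Quill, Apex, Calder, Hale, Novara.
Highest unsuccessful bid: $22,200,000 → clearing price.

Quill, Apex, Calder, Hale, Novara; each pays $22,200,000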